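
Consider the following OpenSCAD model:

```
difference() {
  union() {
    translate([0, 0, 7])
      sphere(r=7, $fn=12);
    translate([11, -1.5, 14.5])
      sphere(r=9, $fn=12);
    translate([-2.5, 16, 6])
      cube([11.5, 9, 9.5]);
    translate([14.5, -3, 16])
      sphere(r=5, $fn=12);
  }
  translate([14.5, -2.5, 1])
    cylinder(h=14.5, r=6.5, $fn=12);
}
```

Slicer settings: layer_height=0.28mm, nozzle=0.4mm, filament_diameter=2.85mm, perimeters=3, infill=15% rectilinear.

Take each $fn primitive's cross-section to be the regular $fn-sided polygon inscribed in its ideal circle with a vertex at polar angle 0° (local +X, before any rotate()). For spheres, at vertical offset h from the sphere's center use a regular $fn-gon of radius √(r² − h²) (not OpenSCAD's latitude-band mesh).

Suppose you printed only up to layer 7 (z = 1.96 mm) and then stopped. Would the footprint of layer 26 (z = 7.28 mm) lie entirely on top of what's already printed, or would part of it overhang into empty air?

Compare the two slices. At z = 1.96: the sphere: section is a regular 12-gon, circumradius = √(r²−h²) = √(7²−5.04²) = 4.858 (area = (12/2)·4.858²·sin(360°/12) = 70.80 mm²); the sphere at (11, -1.5) is absent (|z−center|=12.540 > r=9); the cube at (-2.5, 16) is absent (z outside [6, 15.5]); the sphere at (14.5, -3) does not reach this height (|z−center|=14.040 > r=5); Combining (union): only the r=7 sphere is present, so the union is just that shape — area = 70.80 mm²; the r=6.5 cylinder at (14.5, -2.5) contributes a regular 12-gon of circumradius 6.5 (area = (12/2)·6.500²·sin(360°/12) = 126.75 mm²); After the difference (first − rest): starting from the result so far (70.80 mm²), the r=6.5 cylinder at (14.5, -2.5) misses the remaining region (no effect) — area = 70.80 mm². At z = 7.28: the r=7 sphere contributes a regular 12-gon of circumradius √(7²−0.28²) = 6.994 (area = (12/2)·6.994²·sin(360°/12) = 146.76 mm²); the r=9 sphere at (11, -1.5) contributes a regular 12-gon of circumradius √(9²−7.22²) = 5.373 (area = (12/2)·5.373²·sin(360°/12) = 86.61 mm²); the 11.5×9 cube at (-2.5, 16) contributes its full rectangle (area 103.50 mm²); the sphere at (14.5, -3) does not reach this height (|z−center|=8.720 > r=5); Combining (union): the regions partially overlap — summed areas 336.88 mm² minus the doubly-counted overlap 3.13 mm² gives 333.75 mm² — area = 333.75 mm²; the r=6.5 cylinder at (14.5, -2.5) gives a regular 12-gon of circumradius 6.5 (constant along its height) (area = (12/2)·6.500²·sin(360°/12) = 126.75 mm²); Taking the first minus the rest: starting from that combined region (333.75 mm²), the r=6.5 cylinder at (14.5, -2.5) partially overlaps it — only the 63.18 mm² overlap (of its 126.75 mm²) is removed, clipping the outline — area = 270.57 mm². Checking containment: at z = 7.28 the cross-section extends beyond the z = 1.96 cross-section by about 199.77 mm².

part overhangs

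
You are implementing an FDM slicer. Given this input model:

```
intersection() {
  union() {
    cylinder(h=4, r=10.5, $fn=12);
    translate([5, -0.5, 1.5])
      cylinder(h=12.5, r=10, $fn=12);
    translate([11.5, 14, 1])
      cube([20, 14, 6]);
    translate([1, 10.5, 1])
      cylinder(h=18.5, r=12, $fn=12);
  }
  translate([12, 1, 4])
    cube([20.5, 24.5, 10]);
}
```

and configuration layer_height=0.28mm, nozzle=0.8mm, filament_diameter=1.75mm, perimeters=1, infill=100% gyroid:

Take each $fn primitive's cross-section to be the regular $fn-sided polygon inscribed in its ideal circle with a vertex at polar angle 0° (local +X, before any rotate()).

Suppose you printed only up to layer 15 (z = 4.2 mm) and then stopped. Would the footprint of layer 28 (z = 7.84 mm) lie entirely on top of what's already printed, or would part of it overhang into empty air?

Compare the two slices. At z = 4.2: the cylinder does not reach this height (z outside [0, 4]); the r=10 cylinder at (5, -0.5) gives a regular 12-gon of circumradius 10 (constant along its height) (area = (12/2)·10.000²·sin(360°/12) = 300.00 mm²); the cube at (11.5, 14) (footprint 20×14) is included at this height (area 280.00 mm²); the r=12 cylinder at (1, 10.5) contributes a regular 12-gon of circumradius 12 (area = (12/2)·12.000²·sin(360°/12) = 432.00 mm²); Taking the union: the regions partially overlap — summed areas 1012.00 mm² minus the doubly-counted overlap 123.96 mm² gives 888.04 mm² — area = 888.04 mm²; the cube at (12, 1) is present — its section is the full 20.5×24.5 rectangle (area 502.25 mm²); After intersecting: the 20.5×24.5 cube at (12, 1) partially overlaps the result so far; clipping to the common part keeps 236.81 mm² — area = 236.81 mm². At z = 7.84: the cylinder does not reach this height (z outside [0, 4]); the cylinder at (5, -0.5): section is a regular 12-gon, circumradius r=10 (area = (12/2)·10.000²·sin(360°/12) = 300.00 mm²); the cube at (11.5, 14) does not reach this height (z outside [1, 7]); the cylinder at (1, 10.5): section is a regular 12-gon, circumradius r=12 (area = (12/2)·12.000²·sin(360°/12) = 432.00 mm²); Combining (union): the regions partially overlap — summed areas 732.00 mm² minus the doubly-counted overlap 123.37 mm² gives 608.63 mm² — area = 608.63 mm²; the cube at (12, 1) is present — its section is the full 20.5×24.5 rectangle (area 502.25 mm²); Taking the intersection: the 20.5×24.5 cube at (12, 1) partially overlaps the result so far; clipping to the common part keeps 12.56 mm² — area = 12.56 mm². Checking containment: the cross-section at z = 7.84 is a subset of the cross-section at z = 4.2.

entirely on top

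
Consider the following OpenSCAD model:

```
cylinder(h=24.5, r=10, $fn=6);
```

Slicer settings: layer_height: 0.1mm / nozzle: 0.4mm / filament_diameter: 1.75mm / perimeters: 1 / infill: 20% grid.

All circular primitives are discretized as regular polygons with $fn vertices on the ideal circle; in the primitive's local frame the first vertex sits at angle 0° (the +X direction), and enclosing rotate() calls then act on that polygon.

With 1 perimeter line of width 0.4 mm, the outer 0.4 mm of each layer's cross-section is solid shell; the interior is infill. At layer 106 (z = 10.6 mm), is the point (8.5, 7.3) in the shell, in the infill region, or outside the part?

outside

At z = 10.6 mm: the r=10 cylinder contributes a regular 6-gon of circumradius 10. Overall, the cross-section is a single solid region. The nearest boundary edge runs (10.00, 0.00)→(5.00, 8.66); distance from the point to it = 2.35 mm. The point is not inside any of the regions above, so it lies outside the cross-section (2.35 mm from the nearest boundary).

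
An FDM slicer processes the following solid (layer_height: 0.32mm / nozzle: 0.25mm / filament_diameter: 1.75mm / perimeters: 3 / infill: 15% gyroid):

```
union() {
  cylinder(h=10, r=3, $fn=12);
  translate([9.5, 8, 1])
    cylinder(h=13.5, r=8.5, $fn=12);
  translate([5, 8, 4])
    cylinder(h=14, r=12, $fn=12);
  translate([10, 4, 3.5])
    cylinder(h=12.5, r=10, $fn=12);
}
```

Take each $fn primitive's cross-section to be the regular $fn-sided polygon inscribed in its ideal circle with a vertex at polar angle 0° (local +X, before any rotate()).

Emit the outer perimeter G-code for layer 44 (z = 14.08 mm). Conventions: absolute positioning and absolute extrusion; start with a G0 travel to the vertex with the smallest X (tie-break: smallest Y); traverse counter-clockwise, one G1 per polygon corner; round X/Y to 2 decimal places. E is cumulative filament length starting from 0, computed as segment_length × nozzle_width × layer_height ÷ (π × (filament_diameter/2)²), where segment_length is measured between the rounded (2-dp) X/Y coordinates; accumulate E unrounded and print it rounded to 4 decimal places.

G0 X-7.00 Y8.00 Z14.08
G1 X-5.39 Y2.00 E0.2066
G1 X-1.00 Y-2.39 E0.4131
G1 X4.10 Y-3.76 E0.5888
G1 X5.00 Y-4.66 E0.6311
G1 X10.00 Y-6.00 E0.8033
G1 X15.00 Y-4.66 E0.9754
G1 X18.66 Y-1.00 E1.1476
G1 X20.00 Y4.00 E1.3197
G1 X18.66 Y9.00 E1.4919
G1 X17.39 Y10.27 E1.5517
G1 X16.86 Y12.25 E1.6198
G1 X15.50 Y13.62 E1.6840
G1 X15.39 Y14.00 E1.6972
G1 X11.00 Y18.39 E1.9037
G1 X5.00 Y20.00 E2.1103
G1 X-1.00 Y18.39 E2.3169
G1 X-5.39 Y14.00 E2.5234
G1 X-7.00 Y8.00 E2.7300

At z = 14.08 mm: the cylinder does not reach this height (z outside [0, 10]); the r=8.5 cylinder at (9.5, 8) contributes a regular 12-gon of circumradius 8.5; the cylinder at (5, 8): section is a regular 12-gon, circumradius r=12; the r=10 cylinder at (10, 4) contributes a regular 12-gon of circumradius 10; Taking the union: the regions partially overlap (shared area 438.50 mm²), so overlapping operands fuse into one piece — 1 connected region. The outline is a single polygon with 18 vertices. Extrusion per mm of travel: 0.25 × 0.32 / (π × 0.875²) = 0.033260. Accumulating E over each segment gives final E = 2.7300.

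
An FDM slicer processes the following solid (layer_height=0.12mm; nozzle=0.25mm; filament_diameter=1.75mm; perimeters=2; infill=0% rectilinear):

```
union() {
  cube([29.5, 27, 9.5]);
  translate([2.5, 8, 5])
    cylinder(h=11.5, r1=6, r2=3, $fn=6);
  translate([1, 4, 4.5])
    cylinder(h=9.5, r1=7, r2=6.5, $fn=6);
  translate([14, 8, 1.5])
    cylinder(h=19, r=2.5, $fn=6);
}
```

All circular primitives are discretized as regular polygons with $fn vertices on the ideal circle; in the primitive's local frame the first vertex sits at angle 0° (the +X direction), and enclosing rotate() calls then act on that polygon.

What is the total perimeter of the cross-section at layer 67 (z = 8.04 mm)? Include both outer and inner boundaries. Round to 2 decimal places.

At z = 8.04 mm: the cube is present — its section is the full 29.5×27 rectangle (perimeter 113.00 mm); the cone at (2.5, 8): at t=0.264 of its height the radius interpolates to r₁+(r₂−r₁)t = 5.207, giving a regular 6-gon of that circumradius (perimeter = 2·6·5.207·sin(180°/6) = 31.24 mm); the cone at (1, 4) contributes a regular 6-gon of circumradius 6.814 (interpolated between r1=7 and r2=6.5 at t=0.373) (perimeter = 2·6·6.814·sin(180°/6) = 40.88 mm); the cylinder at (14, 8): section is a regular 6-gon, circumradius r=2.5 (perimeter = 2·6·2.500·sin(180°/6) = 15.00 mm); Taking the union: the regions partially overlap (shared area 147.14 mm²), so the edge portions inside another operand are dropped and the merged outline is re-measured after clipping — boundary = 121.54 mm. Overall, the cross-section is a single solid region. Total boundary length (outer) = 121.54 mm.

121.54 mm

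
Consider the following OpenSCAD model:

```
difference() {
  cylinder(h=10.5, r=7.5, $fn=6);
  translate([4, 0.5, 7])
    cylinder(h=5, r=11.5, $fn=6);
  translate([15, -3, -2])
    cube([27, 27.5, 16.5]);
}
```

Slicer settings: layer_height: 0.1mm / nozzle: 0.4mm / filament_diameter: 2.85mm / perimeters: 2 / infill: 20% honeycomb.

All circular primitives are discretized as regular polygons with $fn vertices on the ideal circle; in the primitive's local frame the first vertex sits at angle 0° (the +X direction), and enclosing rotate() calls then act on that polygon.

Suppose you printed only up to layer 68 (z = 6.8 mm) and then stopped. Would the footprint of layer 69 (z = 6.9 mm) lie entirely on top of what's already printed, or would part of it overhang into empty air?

entirely on top

Compare the two slices. At z = 6.8: the r=7.5 cylinder contributes a regular 6-gon of circumradius 7.5 (area = (6/2)·7.500²·sin(360°/6) = 146.14 mm²); the cylinder at (4, 0.5) does not reach this height (z outside [7, 12]); the cube at (15, -3) is present — its section is the full 27×27.5 rectangle (area 742.50 mm²); Subtracting the remaining from the first: starting from the r=7.5 cylinder (146.14 mm²), the 27×27.5 cube at (15, -3) misses the remaining region (no effect) — area = 146.14 mm². At z = 6.9: the r=7.5 cylinder contributes a regular 6-gon of circumradius 7.5 (area = (6/2)·7.500²·sin(360°/6) = 146.14 mm²); the cylinder at (4, 0.5) does not reach this height (z outside [7, 12]); the cube at (15, -3) is present — its section is the full 27×27.5 rectangle (area 742.50 mm²); After the difference (first − rest): starting from the r=7.5 cylinder (146.14 mm²), the 27×27.5 cube at (15, -3) misses the remaining region (no effect) — area = 146.14 mm². Checking containment: the cross-section at z = 6.9 is a subset of the cross-section at z = 6.8.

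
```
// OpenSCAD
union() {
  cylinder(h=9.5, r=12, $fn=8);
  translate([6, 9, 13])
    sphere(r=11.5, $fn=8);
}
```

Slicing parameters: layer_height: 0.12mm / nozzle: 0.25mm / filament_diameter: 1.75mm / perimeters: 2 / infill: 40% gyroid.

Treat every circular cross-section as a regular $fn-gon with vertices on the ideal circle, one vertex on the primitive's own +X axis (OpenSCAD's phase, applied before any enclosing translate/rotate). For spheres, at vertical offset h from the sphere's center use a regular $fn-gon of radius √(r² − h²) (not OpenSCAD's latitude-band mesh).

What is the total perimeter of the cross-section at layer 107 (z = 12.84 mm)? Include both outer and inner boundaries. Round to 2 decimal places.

70.41 mm

At z = 12.84 mm: the cylinder is not intersected at this z (z outside [0, 9.5]); the sphere at (6, 9): section is a regular 8-gon, circumradius = √(r²−h²) = √(11.5²−0.16²) = 11.499 (perimeter = 2·8·11.499·sin(180°/8) = 70.41 mm); Merging all regions: only the r=11.5 sphere at (6, 9) is present, so the union is just that shape — boundary = 70.41 mm. Overall, the cross-section is a single solid region. Total boundary length (outer) = 70.41 mm.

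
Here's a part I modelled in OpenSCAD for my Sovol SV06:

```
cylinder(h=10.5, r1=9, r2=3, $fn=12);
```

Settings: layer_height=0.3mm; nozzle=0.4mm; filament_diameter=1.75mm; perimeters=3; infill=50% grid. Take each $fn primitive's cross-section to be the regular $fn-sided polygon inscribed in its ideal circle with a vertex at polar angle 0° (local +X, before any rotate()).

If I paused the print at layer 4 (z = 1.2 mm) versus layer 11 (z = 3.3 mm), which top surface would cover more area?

layer 4 (z = 1.2 mm)

Layer 4 (z = 1.2): the cone (r1=9→r2=3) has section circumradius 8.314 here — a regular 12-gon (area = (12/2)·8.314²·sin(360°/12) = 207.38 mm²). So its area = 207.38 mm². Layer 11 (z = 3.3): the cone contributes a regular 12-gon of circumradius 7.114 (interpolated between r1=9 and r2=3 at t=0.314) (area = (12/2)·7.114²·sin(360°/12) = 151.84 mm²). So its area = 151.84 mm². Layer 4 is larger (207.38 vs 151.84 mm²).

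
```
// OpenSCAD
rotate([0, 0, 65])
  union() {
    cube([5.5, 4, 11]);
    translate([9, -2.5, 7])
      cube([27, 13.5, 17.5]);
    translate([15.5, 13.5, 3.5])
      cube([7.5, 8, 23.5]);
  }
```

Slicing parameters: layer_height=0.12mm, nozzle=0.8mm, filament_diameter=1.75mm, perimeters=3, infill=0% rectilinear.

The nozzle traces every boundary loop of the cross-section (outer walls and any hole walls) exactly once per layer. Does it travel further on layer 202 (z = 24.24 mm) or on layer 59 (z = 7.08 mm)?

Layer 202 (z = 24.24): the cube does not reach this height (z outside [0, 11]); the 27×13.5 cube at (9, -2.5) contributes its full rectangle (perimeter 81.00 mm); the cube at (15.5, 13.5) is present — its section is the full 7.5×8 rectangle (perimeter 31.00 mm); Merging all regions: the 2 present regions are separate (no shared area or edge), so areas and boundary lengths simply add and each stays a separate island — boundary = 112.00 mm; (rotated 65° about Z; rotation is an isometry so areas/perimeters/island counts are preserved). So its perimeter = 112.00 mm. Layer 59 (z = 7.08): the 5.5×4 cube contributes its full rectangle (perimeter 19.00 mm); the cube at (9, -2.5) (footprint 27×13.5) is included at this height (perimeter 81.00 mm); the cube at (15.5, 13.5) is present — its section is the full 7.5×8 rectangle (perimeter 31.00 mm); Merging all regions: the 3 present regions are separate (no shared area or edge), so areas and boundary lengths simply add and each stays a separate island — boundary = 131.00 mm; (rotated 65° about Z; rotation is an isometry so areas/perimeters/island counts are preserved). So its perimeter = 131.00 mm. Layer 59 is larger (131.00 vs 112.00 mm).

layer 59 (z = 7.08 mm)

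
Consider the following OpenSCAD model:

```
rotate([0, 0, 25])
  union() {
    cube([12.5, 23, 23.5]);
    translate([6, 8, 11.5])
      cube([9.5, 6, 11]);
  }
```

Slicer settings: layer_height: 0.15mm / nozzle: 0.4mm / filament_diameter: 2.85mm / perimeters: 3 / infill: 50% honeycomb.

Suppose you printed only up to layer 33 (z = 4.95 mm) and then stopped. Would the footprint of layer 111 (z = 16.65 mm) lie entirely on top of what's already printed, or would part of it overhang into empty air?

Compare the two slices. At z = 4.95: the 12.5×23 cube contributes its full rectangle (area 287.50 mm²); the cube at (6, 8) does not reach this height (z outside [11.5, 22.5]); Taking the union: only the 12.5×23 cube is present, so the union is just that shape — area = 287.50 mm²; (whole slice rotated 25° about Z — lengths, areas and connectivity unchanged). At z = 16.65: the cube is present — its section is the full 12.5×23 rectangle (area 287.50 mm²); the cube at (6, 8) is present — its section is the full 9.5×6 rectangle (area 57.00 mm²); Merging all regions: the regions partially overlap — summed areas 344.50 mm² minus the doubly-counted overlap 39.00 mm² gives 305.50 mm² — area = 305.50 mm²; (whole slice rotated 25° about Z — lengths, areas and connectivity unchanged). Checking containment: at z = 16.65 the cross-section extends beyond the z = 4.95 cross-section by about 18.00 mm².

part overhangs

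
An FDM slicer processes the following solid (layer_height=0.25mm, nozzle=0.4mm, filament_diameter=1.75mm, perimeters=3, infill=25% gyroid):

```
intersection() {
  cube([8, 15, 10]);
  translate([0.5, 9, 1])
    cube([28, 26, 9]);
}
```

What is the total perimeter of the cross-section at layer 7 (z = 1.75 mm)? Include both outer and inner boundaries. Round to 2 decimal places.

27.00 mm

At z = 1.75 mm: the cube (footprint 8×15) is included at this height (perimeter 46.00 mm); the cube at (0.5, 9) (footprint 28×26) is included at this height (perimeter 108.00 mm); After intersecting: the 28×26 cube at (0.5, 9) partially overlaps the 8×15 cube; clipping to the common part keeps 45.00 mm² — boundary = 27.00 mm. Overall, the cross-section is a single solid region. Total boundary length (outer) = 27.00 mm.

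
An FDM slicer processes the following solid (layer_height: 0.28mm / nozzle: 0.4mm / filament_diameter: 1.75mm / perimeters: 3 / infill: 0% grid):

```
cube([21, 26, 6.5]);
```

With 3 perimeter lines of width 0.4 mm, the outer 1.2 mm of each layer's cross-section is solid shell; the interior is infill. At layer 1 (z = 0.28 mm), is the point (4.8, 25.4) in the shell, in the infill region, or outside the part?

At z = 0.28 mm: the cube (footprint 21×26) is included at this height. Overall, the cross-section is a single solid region. The nearest boundary edge runs (21.00, 26.00)→(0.00, 26.00); distance from the point to it = 0.60 mm. The point is inside the cross-section, 0.60 mm from the nearest boundary — within the 1.2 mm shell band (3 × 0.4).

shell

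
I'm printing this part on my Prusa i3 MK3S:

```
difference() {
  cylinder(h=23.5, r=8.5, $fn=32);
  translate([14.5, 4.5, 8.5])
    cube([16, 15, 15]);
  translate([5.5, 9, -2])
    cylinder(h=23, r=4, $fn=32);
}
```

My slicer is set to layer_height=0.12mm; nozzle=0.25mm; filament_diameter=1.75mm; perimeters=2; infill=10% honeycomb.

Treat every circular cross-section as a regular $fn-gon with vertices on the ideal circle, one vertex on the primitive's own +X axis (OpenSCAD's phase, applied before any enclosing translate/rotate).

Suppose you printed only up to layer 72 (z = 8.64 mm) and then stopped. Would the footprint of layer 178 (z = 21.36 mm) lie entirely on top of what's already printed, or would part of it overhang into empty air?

part overhangs

Compare the two slices. At z = 8.64: the r=8.5 cylinder gives a regular 32-gon of circumradius 8.5 (constant along its height) (area = (32/2)·8.500²·sin(360°/32) = 225.52 mm²); the cube at (14.5, 4.5) is present — its section is the full 16×15 rectangle (area 240.00 mm²); the cylinder at (5.5, 9): section is a regular 32-gon, circumradius r=4 (area = (32/2)·4.000²·sin(360°/32) = 49.94 mm²); Taking the first minus the rest: starting from the r=8.5 cylinder (225.52 mm²), the 16×15 cube at (14.5, 4.5) misses the remaining region (no effect); the r=4 cylinder at (5.5, 9) partially overlaps it — only the 7.89 mm² overlap (of its 49.94 mm²) is removed, clipping the outline — area = 217.64 mm². At z = 21.36: the cylinder: section is a regular 32-gon, circumradius r=8.5 (area = (32/2)·8.500²·sin(360°/32) = 225.52 mm²); the 16×15 cube at (14.5, 4.5) contributes its full rectangle (area 240.00 mm²); the cylinder at (5.5, 9) is not intersected at this z (z outside [-2, 21]); Taking the first minus the rest: starting from the r=8.5 cylinder (225.52 mm²), the 16×15 cube at (14.5, 4.5) misses the remaining region (no effect) — area = 225.52 mm². Checking containment: at z = 21.36 the cross-section extends beyond the z = 8.64 cross-section by about 7.89 mm².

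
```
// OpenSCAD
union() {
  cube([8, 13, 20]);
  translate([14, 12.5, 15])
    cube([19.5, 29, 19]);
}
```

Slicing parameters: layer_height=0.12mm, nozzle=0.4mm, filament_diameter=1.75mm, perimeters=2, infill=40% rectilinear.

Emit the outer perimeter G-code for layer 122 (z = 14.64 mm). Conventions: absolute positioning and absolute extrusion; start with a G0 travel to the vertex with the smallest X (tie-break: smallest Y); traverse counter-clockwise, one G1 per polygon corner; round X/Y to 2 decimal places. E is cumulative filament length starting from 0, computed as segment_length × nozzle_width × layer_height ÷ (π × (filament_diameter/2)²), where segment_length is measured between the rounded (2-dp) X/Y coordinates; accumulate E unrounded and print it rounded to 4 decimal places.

G0 X0.00 Y0.00 Z14.64
G1 X8.00 Y0.00 E0.1596
G1 X8.00 Y13.00 E0.4191
G1 X0.00 Y13.00 E0.5787
G1 X0.00 Y0.00 E0.8382

At z = 14.64 mm: the 8×13 cube contributes its full rectangle; the cube at (14, 12.5) is not intersected at this z (z outside [15, 34]); Merging all regions: only the 8×13 cube is present, so the union is just that shape — 1 connected region. The outline is a single polygon with 4 vertices. Extrusion per mm of travel: 0.4 × 0.12 / (π × 0.875²) = 0.019956. Accumulating E over each segment gives final E = 0.8382.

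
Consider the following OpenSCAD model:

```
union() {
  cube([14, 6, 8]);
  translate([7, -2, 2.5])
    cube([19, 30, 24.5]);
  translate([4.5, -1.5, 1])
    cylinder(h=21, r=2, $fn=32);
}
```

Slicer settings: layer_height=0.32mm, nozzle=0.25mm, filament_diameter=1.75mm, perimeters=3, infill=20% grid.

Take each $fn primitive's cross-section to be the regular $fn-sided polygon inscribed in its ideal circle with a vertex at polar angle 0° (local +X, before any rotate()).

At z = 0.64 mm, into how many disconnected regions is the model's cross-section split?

At z = 0.64 mm: the cube (footprint 14×6) is included at this height; the cube at (7, -2) is absent (z outside [2.5, 27]); the cylinder at (4.5, -1.5) is not intersected at this z (z outside [1, 22]); Merging all regions: only the 14×6 cube is present, so the union is just that shape — 1 connected region. The result has 1 disconnected region.

1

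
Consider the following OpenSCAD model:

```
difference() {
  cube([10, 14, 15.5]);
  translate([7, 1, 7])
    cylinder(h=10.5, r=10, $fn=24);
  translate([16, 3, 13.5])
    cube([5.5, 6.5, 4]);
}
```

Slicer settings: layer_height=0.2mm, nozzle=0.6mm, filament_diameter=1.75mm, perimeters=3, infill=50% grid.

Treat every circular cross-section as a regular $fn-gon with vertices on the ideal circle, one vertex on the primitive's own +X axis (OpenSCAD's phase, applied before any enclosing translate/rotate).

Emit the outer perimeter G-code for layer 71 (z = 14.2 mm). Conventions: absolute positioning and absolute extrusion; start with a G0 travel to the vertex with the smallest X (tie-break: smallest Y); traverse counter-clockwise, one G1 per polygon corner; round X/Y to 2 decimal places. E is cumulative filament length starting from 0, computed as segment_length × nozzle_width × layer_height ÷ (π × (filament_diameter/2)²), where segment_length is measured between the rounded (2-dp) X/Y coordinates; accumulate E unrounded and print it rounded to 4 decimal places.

At z = 14.2 mm: the 10×14 cube contributes its full rectangle; the cylinder at (7, 1): section is a regular 24-gon, circumradius r=10; the 5.5×6.5 cube at (16, 3) contributes its full rectangle; After the difference (first − rest): starting from the 10×14 cube, the r=10 cylinder at (7, 1) partially overlaps it — only the 102.70 mm² overlap (of its 310.58 mm²) is removed, clipping the outline; the 5.5×6.5 cube at (16, 3) misses the remaining region (no effect) — 1 connected region. The outline is a single polygon with 8 vertices. Extrusion per mm of travel: 0.6 × 0.2 / (π × 0.875²) = 0.049890. Accumulating E over each segment gives final E = 1.5055.

G0 X0.00 Y8.13 Z14.20
G1 X2.00 Y9.66 E0.1256
G1 X4.41 Y10.66 E0.2558
G1 X7.00 Y11.00 E0.3861
G1 X9.59 Y10.66 E0.5165
G1 X10.00 Y10.49 E0.5386
G1 X10.00 Y14.00 E0.7137
G1 X0.00 Y14.00 E1.2126
G1 X0.00 Y8.13 E1.5055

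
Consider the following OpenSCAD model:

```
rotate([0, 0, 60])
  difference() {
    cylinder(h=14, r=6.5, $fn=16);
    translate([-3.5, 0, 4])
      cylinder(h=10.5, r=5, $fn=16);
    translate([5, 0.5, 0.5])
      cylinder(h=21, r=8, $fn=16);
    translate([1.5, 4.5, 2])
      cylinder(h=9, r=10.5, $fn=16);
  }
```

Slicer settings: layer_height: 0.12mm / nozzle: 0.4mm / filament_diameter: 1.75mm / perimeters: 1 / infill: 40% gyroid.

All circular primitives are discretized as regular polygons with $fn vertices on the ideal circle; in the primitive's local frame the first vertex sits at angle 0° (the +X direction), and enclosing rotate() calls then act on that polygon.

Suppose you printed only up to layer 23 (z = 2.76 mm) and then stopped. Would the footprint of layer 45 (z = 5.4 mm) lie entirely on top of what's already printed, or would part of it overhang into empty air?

entirely on top

Compare the two slices. At z = 2.76: the r=6.5 cylinder contributes a regular 16-gon of circumradius 6.5 (area = (16/2)·6.500²·sin(360°/16) = 129.35 mm²); the cylinder at (-3.5, 0) is not intersected at this z (z outside [4, 14.5]); the r=8 cylinder at (5, 0.5) contributes a regular 16-gon of circumradius 8 (area = (16/2)·8.000²·sin(360°/16) = 195.93 mm²); the r=10.5 cylinder at (1.5, 4.5) contributes a regular 16-gon of circumradius 10.5 (area = (16/2)·10.500²·sin(360°/16) = 337.53 mm²); Taking the first minus the rest: starting from the r=6.5 cylinder (129.35 mm²), the r=8 cylinder at (5, 0.5) partially overlaps it — only the 88.90 mm² overlap (of its 195.93 mm²) is removed, clipping the outline; the r=10.5 cylinder at (1.5, 4.5) partially overlaps it — only the 35.98 mm² overlap (of its 337.53 mm²) is removed, clipping the outline — area = 4.47 mm²; (whole slice rotated 60° about Z — lengths, areas and connectivity unchanged). At z = 5.4: the cylinder: section is a regular 16-gon, circumradius r=6.5 (area = (16/2)·6.500²·sin(360°/16) = 129.35 mm²); the r=5 cylinder at (-3.5, 0) contributes a regular 16-gon of circumradius 5 (area = (16/2)·5.000²·sin(360°/16) = 76.54 mm²); the r=8 cylinder at (5, 0.5) gives a regular 16-gon of circumradius 8 (constant along its height) (area = (16/2)·8.000²·sin(360°/16) = 195.93 mm²); the r=10.5 cylinder at (1.5, 4.5) contributes a regular 16-gon of circumradius 10.5 (area = (16/2)·10.500²·sin(360°/16) = 337.53 mm²); After the difference (first − rest): starting from the r=6.5 cylinder (129.35 mm²), the r=5 cylinder at (-3.5, 0) partially overlaps it — only the 60.13 mm² overlap (of its 76.54 mm²) is removed, clipping the outline; the r=8 cylinder at (5, 0.5) partially overlaps it — only the 61.45 mm² overlap (of its 195.93 mm²) is removed, clipping the outline; the r=10.5 cylinder at (1.5, 4.5) partially overlaps it — only the 4.53 mm² overlap (of its 337.53 mm²) is removed, clipping the outline — area = 3.24 mm²; (whole slice rotated 60° about Z — lengths, areas and connectivity unchanged). Checking containment: the cross-section at z = 5.4 is a subset of the cross-section at z = 2.76.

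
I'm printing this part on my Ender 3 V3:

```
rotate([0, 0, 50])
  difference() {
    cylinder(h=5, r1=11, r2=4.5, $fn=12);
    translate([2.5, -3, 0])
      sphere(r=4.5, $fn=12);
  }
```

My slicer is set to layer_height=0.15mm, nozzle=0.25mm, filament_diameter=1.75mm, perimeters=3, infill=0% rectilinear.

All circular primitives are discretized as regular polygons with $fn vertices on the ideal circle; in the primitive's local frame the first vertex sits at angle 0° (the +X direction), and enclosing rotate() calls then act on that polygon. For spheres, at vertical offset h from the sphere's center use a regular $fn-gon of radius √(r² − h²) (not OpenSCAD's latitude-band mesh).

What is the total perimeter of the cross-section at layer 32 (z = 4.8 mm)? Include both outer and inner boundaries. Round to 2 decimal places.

At z = 4.8 mm: the cone (r1=11→r2=4.5) has section circumradius 4.760 here — a regular 12-gon (perimeter = 2·12·4.760·sin(180°/12) = 29.57 mm); the sphere at (2.5, -3) is not intersected at this z (|z−center|=4.800 > r=4.5); Subtracting the remaining from the first: none of the subtracted shapes is present at this height, so the cone is unchanged — boundary = 29.57 mm; (rotated 50° about Z; rotation is an isometry so areas/perimeters/island counts are preserved). Overall, the cross-section is a single solid region. Total boundary length (outer) = 29.57 mm.

29.57 mm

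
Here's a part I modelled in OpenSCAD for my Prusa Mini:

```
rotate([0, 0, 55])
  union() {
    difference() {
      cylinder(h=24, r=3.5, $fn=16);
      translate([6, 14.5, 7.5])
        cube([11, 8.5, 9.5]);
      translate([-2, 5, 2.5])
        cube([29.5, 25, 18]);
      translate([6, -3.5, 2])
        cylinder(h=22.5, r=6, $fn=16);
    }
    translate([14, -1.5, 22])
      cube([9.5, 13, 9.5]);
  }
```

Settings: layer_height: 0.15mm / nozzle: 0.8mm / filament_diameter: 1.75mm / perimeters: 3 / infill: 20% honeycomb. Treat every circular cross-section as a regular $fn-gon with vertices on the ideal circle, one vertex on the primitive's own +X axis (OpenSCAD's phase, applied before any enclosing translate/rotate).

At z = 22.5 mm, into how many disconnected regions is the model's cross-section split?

2

At z = 22.5 mm: the r=3.5 cylinder gives a regular 16-gon of circumradius 3.5 (constant along its height); the cube at (6, 14.5) does not reach this height (z outside [7.5, 17]); the cube at (-2, 5) does not reach this height (z outside [2.5, 20.5]); the cylinder at (6, -3.5): section is a regular 16-gon, circumradius r=6; Taking the first minus the rest: starting from the r=3.5 cylinder, the r=6 cylinder at (6, -3.5) partially overlaps it — only the 9.97 mm² overlap (of its 110.21 mm²) is removed, clipping the outline — 1 connected region; the cube at (14, -1.5) (footprint 9.5×13) is included at this height; Merging all regions: the 2 present regions are separate (no shared area or edge), so areas and boundary lengths simply add and each stays a separate island — 2 connected regions; (whole slice rotated 55° about Z — lengths, areas and connectivity unchanged). The result has 2 disconnected regions.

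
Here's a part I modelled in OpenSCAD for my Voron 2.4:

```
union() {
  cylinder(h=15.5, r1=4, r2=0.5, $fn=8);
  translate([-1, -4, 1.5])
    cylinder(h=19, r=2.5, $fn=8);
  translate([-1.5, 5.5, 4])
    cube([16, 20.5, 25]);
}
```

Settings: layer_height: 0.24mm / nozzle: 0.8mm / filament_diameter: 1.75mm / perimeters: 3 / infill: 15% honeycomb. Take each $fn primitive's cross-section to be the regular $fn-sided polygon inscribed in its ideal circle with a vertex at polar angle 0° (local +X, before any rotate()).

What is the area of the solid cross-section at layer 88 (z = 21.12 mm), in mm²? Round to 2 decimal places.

At z = 21.12 mm: the cone is absent (z outside [0, 15.5]); the cylinder at (-1, -4) is absent (z outside [1.5, 20.5]); the cube at (-1.5, 5.5) (footprint 16×20.5) is included at this height (area 328.00 mm²); Combining (union): only the 16×20.5 cube at (-1.5, 5.5) is present, so the union is just that shape — area = 328.00 mm². Overall, the cross-section is a single solid region. Net area = 328.00 mm².

328.00 mm²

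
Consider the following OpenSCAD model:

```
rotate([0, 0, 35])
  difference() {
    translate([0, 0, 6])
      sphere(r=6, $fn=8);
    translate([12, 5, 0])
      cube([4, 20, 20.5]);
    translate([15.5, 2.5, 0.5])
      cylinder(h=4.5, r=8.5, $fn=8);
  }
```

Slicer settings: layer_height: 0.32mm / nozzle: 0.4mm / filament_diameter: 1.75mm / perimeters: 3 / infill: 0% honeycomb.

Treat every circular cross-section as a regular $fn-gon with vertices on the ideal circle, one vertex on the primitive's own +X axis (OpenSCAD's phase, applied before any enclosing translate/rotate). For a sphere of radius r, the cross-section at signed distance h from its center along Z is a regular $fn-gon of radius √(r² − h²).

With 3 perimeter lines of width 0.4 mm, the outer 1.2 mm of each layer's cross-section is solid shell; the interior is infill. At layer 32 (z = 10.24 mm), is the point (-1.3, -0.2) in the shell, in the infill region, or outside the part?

At z = 10.24 mm: the r=6 sphere slices to a regular 8-gon of circumradius 4.245 (√(r²−h²) with h=4.24 from center); the cube at (12, 5) (footprint 4×20) is included at this height; the cylinder at (15.5, 2.5) does not reach this height (z outside [0.5, 5]); Subtracting the remaining from the first: starting from the r=6 sphere, the 4×20 cube at (12, 5) misses the remaining region (no effect) — 1 connected region; (rotated 35° about Z; rotation is an isometry so areas/perimeters/island counts are preserved). Overall, the cross-section is a single solid region. Undo the 35° rotation: the query point maps to (-1.180, 0.582) in the un-rotated model frame. The nearest boundary edge runs (-4.25, 0.00)→(-3.00, 3.00); distance from the point to it = 2.61 mm. The point is inside the cross-section and 2.61 mm from the nearest boundary — more than the 1.2 mm shell width (3 × 0.4), so it's in the infill interior.

infill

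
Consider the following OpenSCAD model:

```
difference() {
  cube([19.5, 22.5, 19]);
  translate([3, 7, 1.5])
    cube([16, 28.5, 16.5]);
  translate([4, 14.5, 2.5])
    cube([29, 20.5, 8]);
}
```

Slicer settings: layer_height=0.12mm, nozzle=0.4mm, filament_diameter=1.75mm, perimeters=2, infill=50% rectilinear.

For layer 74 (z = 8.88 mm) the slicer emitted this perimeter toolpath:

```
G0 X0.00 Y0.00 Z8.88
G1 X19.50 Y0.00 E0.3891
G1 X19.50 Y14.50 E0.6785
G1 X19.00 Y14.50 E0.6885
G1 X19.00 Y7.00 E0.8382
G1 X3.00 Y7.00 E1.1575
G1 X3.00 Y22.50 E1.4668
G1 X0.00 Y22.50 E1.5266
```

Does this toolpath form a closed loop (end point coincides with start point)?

no

Start point (G0): (0.00, 0.00). End point (last G1): the path does not return to the start — open.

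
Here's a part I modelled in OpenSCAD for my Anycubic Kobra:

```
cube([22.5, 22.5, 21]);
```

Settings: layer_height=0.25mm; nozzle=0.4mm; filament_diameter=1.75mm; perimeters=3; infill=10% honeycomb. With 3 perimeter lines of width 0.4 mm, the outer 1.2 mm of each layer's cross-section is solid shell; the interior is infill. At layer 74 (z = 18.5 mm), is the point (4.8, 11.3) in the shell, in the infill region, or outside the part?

At z = 18.5 mm: the cube is present — its section is the full 22.5×22.5 rectangle. Overall, the cross-section is a single solid region. The nearest boundary edge runs (0.00, 22.50)→(0.00, 0.00); distance from the point to it = 4.80 mm. The point is inside the cross-section and 4.80 mm from the nearest boundary — more than the 1.2 mm shell width (3 × 0.4), so it's in the infill interior.

infill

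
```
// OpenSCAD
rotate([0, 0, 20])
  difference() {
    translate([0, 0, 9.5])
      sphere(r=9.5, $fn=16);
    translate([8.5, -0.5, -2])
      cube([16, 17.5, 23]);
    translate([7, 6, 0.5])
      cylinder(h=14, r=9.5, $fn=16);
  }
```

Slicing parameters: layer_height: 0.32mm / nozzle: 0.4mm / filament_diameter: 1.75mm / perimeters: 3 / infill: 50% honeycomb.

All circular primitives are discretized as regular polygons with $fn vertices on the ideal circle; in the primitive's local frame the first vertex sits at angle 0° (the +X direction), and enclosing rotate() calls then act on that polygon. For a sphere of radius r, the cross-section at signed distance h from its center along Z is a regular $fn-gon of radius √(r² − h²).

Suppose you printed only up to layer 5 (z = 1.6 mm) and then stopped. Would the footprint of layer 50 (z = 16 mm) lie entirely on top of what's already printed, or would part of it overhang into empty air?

part overhangs

Compare the two slices. At z = 1.6: the r=9.5 sphere slices to a regular 16-gon of circumradius 5.276 (√(r²−h²) with h=7.9 from center) (area = (16/2)·5.276²·sin(360°/16) = 85.23 mm²); the cube at (8.5, -0.5) (footprint 16×17.5) is included at this height (area 280.00 mm²); the r=9.5 cylinder at (7, 6) gives a regular 16-gon of circumradius 9.5 (constant along its height) (area = (16/2)·9.500²·sin(360°/16) = 276.30 mm²); Taking the first minus the rest: starting from the r=9.5 sphere (85.23 mm²), the 16×17.5 cube at (8.5, -0.5) misses the remaining region (no effect); the r=9.5 cylinder at (7, 6) partially overlaps it — only the 39.17 mm² overlap (of its 276.30 mm²) is removed, clipping the outline — area = 46.06 mm²; (rotated 20° about Z; rotation is an isometry so areas/perimeters/island counts are preserved). At z = 16: the r=9.5 sphere slices to a regular 16-gon of circumradius 6.928 (√(r²−h²) with h=6.5 from center) (area = (16/2)·6.928²·sin(360°/16) = 146.95 mm²); the 16×17.5 cube at (8.5, -0.5) contributes its full rectangle (area 280.00 mm²); the cylinder at (7, 6) is absent (z outside [0.5, 14.5]); Subtracting the remaining from the first: starting from the r=9.5 sphere (146.95 mm²), the 16×17.5 cube at (8.5, -0.5) misses the remaining region (no effect) — area = 146.95 mm²; (whole slice rotated 20° about Z — lengths, areas and connectivity unchanged). Checking containment: at z = 16 the cross-section extends beyond the z = 1.6 cross-section by about 100.89 mm².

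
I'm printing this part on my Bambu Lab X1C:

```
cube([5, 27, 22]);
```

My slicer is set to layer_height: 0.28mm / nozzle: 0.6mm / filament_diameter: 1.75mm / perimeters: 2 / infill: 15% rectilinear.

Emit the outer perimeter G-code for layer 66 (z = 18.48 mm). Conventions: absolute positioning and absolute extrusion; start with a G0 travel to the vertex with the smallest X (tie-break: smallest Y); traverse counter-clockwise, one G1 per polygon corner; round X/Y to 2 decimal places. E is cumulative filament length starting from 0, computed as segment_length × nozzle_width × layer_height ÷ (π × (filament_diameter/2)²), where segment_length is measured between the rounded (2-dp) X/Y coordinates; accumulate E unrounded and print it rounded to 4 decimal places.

At z = 18.48 mm: the cube is present — its section is the full 5×27 rectangle. The outline is a single polygon with 4 vertices. Extrusion per mm of travel: 0.6 × 0.28 / (π × 0.875²) = 0.069846. Accumulating E over each segment gives final E = 4.4702.

G0 X0.00 Y0.00 Z18.48
G1 X5.00 Y0.00 E0.3492
G1 X5.00 Y27.00 E2.2351
G1 X0.00 Y27.00 E2.5843
G1 X0.00 Y0.00 E4.4702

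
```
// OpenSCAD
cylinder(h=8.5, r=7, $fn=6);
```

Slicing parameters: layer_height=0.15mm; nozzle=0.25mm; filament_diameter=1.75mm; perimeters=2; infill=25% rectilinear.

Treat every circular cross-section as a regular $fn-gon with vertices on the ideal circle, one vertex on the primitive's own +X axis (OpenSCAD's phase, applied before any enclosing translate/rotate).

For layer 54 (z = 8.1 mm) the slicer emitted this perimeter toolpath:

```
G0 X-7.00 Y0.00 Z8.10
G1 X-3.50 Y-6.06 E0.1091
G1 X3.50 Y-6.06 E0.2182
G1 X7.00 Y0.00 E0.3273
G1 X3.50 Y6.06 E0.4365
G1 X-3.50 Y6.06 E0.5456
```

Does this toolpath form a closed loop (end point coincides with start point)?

Start point (G0): (-7.00, 0.00). End point (last G1): the path does not return to the start — open.

no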